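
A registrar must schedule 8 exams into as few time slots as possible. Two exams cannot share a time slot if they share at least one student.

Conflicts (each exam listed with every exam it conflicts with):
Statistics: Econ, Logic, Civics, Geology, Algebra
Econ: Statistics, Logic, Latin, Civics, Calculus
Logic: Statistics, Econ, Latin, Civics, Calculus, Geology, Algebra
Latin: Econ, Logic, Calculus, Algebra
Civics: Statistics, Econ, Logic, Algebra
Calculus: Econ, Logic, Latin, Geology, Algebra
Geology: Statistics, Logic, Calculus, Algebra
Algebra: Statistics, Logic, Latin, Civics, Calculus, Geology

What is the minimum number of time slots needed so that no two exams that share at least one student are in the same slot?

Statistics, Logic, Civics, Algebra are mutually in conflict, so at least 4 time slots are needed.
4 time slots suffice: time slot 1 → {Logic}; time slot 2 → {Econ, Algebra}; time slot 3 → {Statistics, Calculus}; time slot 4 → {Latin, Civics, Geology}. No two conflicting exams share a time slot.

4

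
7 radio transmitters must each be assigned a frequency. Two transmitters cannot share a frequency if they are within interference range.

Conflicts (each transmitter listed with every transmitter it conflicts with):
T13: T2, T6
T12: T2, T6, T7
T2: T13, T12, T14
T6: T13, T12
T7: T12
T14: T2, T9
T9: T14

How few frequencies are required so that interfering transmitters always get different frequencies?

2

T12 and T6 conflict, so at least 2 frequencies are needed.
2 frequencies suffice: T13=2, T12=2, T2=1, T6=1, T7=1, T14=2, T9=1. Each listed conflict is separated.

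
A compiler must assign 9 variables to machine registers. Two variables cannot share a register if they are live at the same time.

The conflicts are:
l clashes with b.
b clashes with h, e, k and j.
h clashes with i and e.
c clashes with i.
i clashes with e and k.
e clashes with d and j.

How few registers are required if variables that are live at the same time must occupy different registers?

b, e, j pairwise conflict, so at least 3 registers are needed.
3 registers suffice: register 1 → {b, i, d}; register 2 → {l, c, e, k}; register 3 → {h, j}. No two conflicting variables share a register.

3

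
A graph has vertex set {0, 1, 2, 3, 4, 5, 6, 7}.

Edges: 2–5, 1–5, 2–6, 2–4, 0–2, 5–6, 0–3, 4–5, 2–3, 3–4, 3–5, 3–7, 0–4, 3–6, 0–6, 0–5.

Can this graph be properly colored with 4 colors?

0, 2, 3, 5, 6 form a clique, so at least 5 colors are needed.
So 4 colors are not enough.

No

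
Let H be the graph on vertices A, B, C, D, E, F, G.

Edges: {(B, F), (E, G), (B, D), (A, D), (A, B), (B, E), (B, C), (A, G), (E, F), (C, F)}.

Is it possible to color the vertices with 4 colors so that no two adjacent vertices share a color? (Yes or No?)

The chromatic number is 3. A, B, D are pairwise adjacent, so at least 3 colors are needed.
One proper 3-coloring: A=blue, B=red, C=blue, D=green, E=blue, F=green, G=red.
Since 4 ≥ 3, a proper 4-coloring certainly exists.

Yes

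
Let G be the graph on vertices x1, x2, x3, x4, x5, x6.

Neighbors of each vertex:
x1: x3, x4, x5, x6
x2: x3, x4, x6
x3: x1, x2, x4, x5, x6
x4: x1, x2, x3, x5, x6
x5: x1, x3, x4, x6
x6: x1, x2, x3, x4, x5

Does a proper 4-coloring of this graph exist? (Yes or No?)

No

x1, x3, x4, x5, x6 form a clique, so at least 5 colors are needed.
So 4 colors are not enough.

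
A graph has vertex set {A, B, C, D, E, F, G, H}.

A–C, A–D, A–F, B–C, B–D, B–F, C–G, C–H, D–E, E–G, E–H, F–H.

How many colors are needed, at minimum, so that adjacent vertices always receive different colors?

3

The cycle F-H-E-D-B-F has odd length 5, so it cannot be 2-colored; at least 3 colors are needed.
3 colors suffice: A=2, B=2, C=1, D=3, E=1, F=1, G=2, H=2. Every edge joins two different colors.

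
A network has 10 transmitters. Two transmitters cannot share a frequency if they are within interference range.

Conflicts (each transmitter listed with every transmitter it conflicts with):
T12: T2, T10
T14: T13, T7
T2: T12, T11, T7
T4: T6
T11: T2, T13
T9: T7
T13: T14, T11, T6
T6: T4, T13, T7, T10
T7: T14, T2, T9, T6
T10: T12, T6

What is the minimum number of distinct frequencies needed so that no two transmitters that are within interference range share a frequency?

3

The cycle T12-T2-T7-T6-T10-T12 has odd length 5, so it cannot be 2-colored; at least 3 frequencies are needed.
3 frequencies suffice: frequency 1 → {T4, T13, T7, T10}; frequency 2 → {T14, T2, T9, T6}; frequency 3 → {T12, T11}. Each listed conflict is separated.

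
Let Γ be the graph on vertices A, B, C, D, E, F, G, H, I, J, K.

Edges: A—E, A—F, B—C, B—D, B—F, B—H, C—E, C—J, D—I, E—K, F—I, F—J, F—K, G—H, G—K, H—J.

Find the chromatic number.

3

The cycle J-F-A-E-C-J has odd length 5, so it cannot be 2-colored; at least 3 colors are needed.
3 colors suffice: color 1 → {C, D, F, H}; color 2 → {A, B, I, J, K}; color 3 → {E, G}. No two adjacent vertices share a color.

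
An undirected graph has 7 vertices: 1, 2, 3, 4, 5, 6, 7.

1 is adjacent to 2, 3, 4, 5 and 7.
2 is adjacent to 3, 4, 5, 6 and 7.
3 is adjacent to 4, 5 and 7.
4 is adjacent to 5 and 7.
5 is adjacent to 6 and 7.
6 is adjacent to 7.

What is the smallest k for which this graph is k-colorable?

6

1, 2, 3, 4, 5, 7 are mutually adjacent (a clique of size 6), so at least 6 colors are needed.
6 colors suffice: 1=e, 2=a, 3=d, 4=f, 5=c, 6=d, 7=b. No two adjacent vertices share a color.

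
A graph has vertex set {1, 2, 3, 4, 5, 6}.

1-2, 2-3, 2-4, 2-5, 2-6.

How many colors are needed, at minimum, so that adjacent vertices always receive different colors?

2

2 and 6 are adjacent, so at least 2 colors are needed.
2 colors suffice: color a → {2}; color b → {1, 3, 4, 5, 6}. No two adjacent vertices share a color.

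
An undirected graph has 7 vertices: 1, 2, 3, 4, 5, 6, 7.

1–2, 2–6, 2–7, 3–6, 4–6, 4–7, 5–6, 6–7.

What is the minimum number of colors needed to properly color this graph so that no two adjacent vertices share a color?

2, 6, 7 form a triangle, so at least 3 colors are needed.
3 colors suffice: 1=red, 2=blue, 3=blue, 4=blue, 5=blue, 6=red, 7=green. No two adjacent vertices share a color.

3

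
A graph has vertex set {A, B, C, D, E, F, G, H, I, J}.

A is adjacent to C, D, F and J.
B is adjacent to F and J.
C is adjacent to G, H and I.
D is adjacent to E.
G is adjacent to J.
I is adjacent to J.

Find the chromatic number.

2

D and E are adjacent, so at least 2 colors are needed.
2 colors suffice: color 1 → {C, D, F, J}; color 2 → {A, B, E, G, H, I}. Every edge joins two different colors.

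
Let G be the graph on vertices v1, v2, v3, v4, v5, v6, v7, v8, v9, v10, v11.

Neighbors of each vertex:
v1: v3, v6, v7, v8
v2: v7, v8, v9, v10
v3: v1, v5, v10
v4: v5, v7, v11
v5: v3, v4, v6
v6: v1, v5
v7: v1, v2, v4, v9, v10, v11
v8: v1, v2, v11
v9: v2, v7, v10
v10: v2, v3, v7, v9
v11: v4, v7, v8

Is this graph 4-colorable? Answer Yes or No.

The chromatic number is 4. v2, v7, v9, v10 are mutually adjacent (a clique of size 4), so at least 4 colors are needed.
4 colors suffice: color 1 → {v3, v6, v7, v8}; color 2 → {v1, v2, v5, v11}; color 3 → {v4, v10}; color 4 → {v9}.
That is already a proper 4-coloring.

Yes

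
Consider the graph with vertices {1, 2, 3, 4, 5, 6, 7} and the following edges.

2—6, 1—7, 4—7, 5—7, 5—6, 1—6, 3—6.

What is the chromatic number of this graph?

2

1 and 7 are adjacent, so at least 2 colors are needed.
2 colors suffice: 1=b, 2=b, 3=b, 4=b, 5=b, 6=a, 7=a. Each edge has distinct colors on its endpoints.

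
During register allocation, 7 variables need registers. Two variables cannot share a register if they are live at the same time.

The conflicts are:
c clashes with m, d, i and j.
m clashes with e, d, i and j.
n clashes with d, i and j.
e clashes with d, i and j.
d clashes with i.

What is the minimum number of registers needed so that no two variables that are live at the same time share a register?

4

m, e, d, i pairwise conflict, so at least 4 registers are needed.
4 registers suffice: register 1 → {d, j}; register 2 → {i}; register 3 → {m, n}; register 4 → {c, e}. Every pair that conflicts lands in different registers.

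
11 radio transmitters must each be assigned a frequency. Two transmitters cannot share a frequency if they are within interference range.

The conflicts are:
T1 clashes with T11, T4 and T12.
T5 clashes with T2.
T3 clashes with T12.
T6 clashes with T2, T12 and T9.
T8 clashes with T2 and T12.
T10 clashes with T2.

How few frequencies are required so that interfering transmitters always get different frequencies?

2

T10 and T2 conflict, so at least 2 frequencies are needed.
2 frequencies suffice: frequency 1 → {T11, T4, T2, T12, T9}; frequency 2 → {T1, T5, T3, T6, T8, T10}. Each listed conflict is separated.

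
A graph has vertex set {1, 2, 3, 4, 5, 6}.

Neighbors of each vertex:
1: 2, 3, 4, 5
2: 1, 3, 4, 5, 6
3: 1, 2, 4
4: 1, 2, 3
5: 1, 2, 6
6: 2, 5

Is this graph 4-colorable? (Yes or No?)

The chromatic number is 4. 1, 2, 3, 4 are mutually adjacent (a clique of size 4), so at least 4 colors are needed.
4 colors suffice: 1=b, 2=a, 3=d, 4=c, 5=c, 6=b.
That is already a proper 4-coloring.

Yes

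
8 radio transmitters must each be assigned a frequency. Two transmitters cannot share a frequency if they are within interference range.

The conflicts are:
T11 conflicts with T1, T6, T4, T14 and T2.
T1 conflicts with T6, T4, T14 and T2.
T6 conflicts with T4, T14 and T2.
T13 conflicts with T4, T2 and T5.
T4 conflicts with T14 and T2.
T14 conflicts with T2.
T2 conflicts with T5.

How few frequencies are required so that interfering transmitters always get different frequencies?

6

T11, T1, T6, T4, T14, T2 all conflict with each other, so at least 6 frequencies are needed.
A valid assignment using 6 frequencies: T11=3, T1=6, T6=4, T13=3, T4=2, T14=5, T2=1, T5=2. No two conflicting transmitters share a frequency.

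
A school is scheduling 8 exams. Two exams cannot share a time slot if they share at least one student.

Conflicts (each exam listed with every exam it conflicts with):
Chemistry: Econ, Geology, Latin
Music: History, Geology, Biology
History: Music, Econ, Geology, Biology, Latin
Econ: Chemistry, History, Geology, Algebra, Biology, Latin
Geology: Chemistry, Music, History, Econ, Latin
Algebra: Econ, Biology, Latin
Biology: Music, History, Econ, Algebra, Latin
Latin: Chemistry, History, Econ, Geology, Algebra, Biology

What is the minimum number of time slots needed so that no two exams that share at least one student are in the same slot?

Econ, Algebra, Biology, Latin all conflict with each other, so at least 4 time slots are needed.
4 time slots suffice: Chemistry=4, Music=1, History=4, Econ=2, Geology=3, Algebra=4, Biology=3, Latin=1. Each listed conflict is separated.

4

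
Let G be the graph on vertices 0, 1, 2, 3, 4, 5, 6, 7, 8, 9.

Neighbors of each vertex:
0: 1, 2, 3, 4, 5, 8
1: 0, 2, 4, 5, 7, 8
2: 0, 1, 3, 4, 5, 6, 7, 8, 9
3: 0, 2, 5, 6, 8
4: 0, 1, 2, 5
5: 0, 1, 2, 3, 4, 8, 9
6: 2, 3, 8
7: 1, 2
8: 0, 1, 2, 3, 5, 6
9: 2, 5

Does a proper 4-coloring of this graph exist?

0, 1, 2, 5, 8 are pairwise adjacent (a clique of size 5), so at least 5 colors are needed.
So 4 colors are not enough.

No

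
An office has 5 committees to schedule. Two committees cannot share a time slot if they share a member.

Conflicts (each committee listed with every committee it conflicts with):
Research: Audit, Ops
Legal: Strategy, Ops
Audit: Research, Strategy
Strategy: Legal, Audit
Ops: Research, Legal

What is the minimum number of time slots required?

The cycle Strategy-Audit-Research-Ops-Legal-Strategy has odd length 5, so it cannot be 2-colored; at least 3 time slots are needed.
3 time slots suffice: time slot 1 → {Research, Strategy}; time slot 2 → {Audit, Ops}; time slot 3 → {Legal}. No two conflicting committees share a time slot.

3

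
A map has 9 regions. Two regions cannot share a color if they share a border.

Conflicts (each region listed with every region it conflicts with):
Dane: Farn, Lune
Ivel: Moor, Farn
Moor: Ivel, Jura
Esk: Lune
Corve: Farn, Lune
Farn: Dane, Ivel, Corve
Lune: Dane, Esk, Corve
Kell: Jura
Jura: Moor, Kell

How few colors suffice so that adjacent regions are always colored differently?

Ivel and Farn conflict, so at least 2 colors are needed.
2 colors suffice: color 1 → {Moor, Farn, Lune, Kell}; color 2 → {Dane, Ivel, Esk, Corve, Jura}. Each listed conflict is separated.

2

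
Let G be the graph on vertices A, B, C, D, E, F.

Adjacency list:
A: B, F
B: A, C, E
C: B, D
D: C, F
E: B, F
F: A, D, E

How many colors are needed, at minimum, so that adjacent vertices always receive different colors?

3

The cycle B-A-F-D-C-B has odd length 5, so it cannot be 2-colored; at least 3 colors are needed.
3 colors suffice: color red → {B, F}; color blue → {A, C, E}; color green → {D}. Each edge has distinct colors on its endpoints.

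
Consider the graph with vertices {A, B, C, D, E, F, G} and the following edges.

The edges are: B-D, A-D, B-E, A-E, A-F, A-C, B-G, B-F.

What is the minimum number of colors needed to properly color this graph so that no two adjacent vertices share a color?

2

A and E are adjacent, so at least 2 colors are needed.
2 colors suffice: A=1, B=1, C=2, D=2, E=2, F=2, G=2. No two adjacent vertices share a color.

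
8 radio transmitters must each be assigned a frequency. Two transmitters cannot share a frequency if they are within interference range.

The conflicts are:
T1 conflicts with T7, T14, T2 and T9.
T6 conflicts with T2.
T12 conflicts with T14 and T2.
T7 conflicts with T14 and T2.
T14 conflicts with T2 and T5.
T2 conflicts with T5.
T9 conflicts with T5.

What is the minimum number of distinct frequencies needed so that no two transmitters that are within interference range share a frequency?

T1, T7, T14, T2 pairwise conflict, so at least 4 frequencies are needed.
4 frequencies suffice: frequency 1 → {T2, T9}; frequency 2 → {T6, T14}; frequency 3 → {T1, T12, T5}; frequency 4 → {T7}. Each listed conflict is separated.

4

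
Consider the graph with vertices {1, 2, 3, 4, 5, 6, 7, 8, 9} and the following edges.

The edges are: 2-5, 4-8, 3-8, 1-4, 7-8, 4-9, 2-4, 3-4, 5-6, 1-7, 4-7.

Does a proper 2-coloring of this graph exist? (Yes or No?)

3, 4, 8 form a triangle, so at least 3 colors are needed.
So 2 colors are not enough.

No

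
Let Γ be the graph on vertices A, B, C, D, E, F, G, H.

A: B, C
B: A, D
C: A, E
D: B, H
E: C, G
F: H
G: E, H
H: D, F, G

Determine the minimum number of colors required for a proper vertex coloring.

3

The cycle C-E-G-H-D-B-A-C has odd length 7, so it cannot be 2-colored; at least 3 colors are needed.
One proper 3-coloring: A=blue, B=red, C=green, D=blue, E=red, F=blue, G=blue, H=red. No two adjacent vertices share a color.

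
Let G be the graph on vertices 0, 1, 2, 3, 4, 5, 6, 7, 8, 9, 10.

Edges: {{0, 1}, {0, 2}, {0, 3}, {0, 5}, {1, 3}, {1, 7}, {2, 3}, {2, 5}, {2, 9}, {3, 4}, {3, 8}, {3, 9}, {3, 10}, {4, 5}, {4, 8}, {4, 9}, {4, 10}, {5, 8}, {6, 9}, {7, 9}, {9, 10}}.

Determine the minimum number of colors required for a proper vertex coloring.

4

3, 4, 9, 10 are mutually adjacent (a clique of size 4), so at least 4 colors are needed.
4 colors suffice: color red → {3, 5, 6, 7}; color blue → {0, 8, 9}; color green → {1, 2, 4}; color yellow → {10}. Each edge has distinct colors on its endpoints.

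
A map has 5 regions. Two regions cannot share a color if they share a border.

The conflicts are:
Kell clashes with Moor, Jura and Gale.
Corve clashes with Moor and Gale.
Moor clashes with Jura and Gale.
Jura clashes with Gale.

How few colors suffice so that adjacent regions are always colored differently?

Kell, Moor, Jura, Gale are mutually in conflict, so at least 4 colors are needed.
4 colors suffice: color 1 → {Gale}; color 2 → {Moor}; color 3 → {Corve, Jura}; color 4 → {Kell}. No two conflicting regions share a color.

4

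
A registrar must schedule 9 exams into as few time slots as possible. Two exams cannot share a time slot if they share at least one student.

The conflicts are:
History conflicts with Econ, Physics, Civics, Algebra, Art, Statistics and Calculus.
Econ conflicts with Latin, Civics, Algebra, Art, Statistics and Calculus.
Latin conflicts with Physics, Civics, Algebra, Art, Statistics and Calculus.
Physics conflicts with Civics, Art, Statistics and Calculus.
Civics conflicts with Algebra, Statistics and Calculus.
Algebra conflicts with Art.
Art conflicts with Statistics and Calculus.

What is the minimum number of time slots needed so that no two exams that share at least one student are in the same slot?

Econ, Latin, Art, Statistics all conflict with each other, so at least 4 time slots are needed.
A valid assignment using 4 time slots: History=2, Econ=1, Latin=2, Physics=1, Civics=3, Algebra=4, Art=3, Statistics=4, Calculus=4. Each listed conflict is separated.

4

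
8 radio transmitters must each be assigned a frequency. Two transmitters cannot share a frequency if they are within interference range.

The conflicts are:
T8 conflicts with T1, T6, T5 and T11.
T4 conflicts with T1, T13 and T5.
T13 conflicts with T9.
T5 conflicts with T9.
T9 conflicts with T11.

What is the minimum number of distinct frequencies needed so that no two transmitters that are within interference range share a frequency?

2

T13 and T9 conflict, so at least 2 frequencies are needed.
2 frequencies suffice: frequency 1 → {T8, T4, T9}; frequency 2 → {T1, T6, T13, T5, T11}. No two conflicting transmitters share a frequency.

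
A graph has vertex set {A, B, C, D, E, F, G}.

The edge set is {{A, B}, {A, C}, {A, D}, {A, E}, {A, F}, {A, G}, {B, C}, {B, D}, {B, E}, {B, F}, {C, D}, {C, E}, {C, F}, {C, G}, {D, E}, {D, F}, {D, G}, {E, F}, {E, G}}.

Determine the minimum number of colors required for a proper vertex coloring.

6

A, B, C, D, E, F are pairwise adjacent (a clique of size 6), so at least 6 colors are needed.
One proper 6-coloring: A=4, B=6, C=3, D=2, E=1, F=5, G=5. Each edge has distinct colors on its endpoints.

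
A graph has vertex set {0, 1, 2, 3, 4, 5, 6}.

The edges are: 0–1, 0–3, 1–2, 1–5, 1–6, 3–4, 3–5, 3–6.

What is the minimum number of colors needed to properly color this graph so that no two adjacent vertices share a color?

2

0 and 1 are adjacent, so at least 2 colors are needed.
2 colors suffice: color a → {1, 3}; color b → {0, 2, 4, 5, 6}. Each edge has distinct colors on its endpoints.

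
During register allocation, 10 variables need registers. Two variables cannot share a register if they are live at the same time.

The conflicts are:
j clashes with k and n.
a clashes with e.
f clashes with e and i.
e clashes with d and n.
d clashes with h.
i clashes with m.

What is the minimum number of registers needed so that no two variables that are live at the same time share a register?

2

f and i conflict, so at least 2 registers are needed.
A valid assignment using 2 registers: j=1, k=2, a=2, f=2, e=1, d=2, h=1, n=2, i=1, m=2. Each listed conflict is separated.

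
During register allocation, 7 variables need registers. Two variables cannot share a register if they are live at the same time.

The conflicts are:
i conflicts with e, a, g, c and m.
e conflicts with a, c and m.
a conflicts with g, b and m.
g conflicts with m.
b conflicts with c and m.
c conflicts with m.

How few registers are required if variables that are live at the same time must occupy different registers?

4

i, e, c, m pairwise conflict, so at least 4 registers are needed.
4 registers suffice: register 1 → {m}; register 2 → {i, b}; register 3 → {a, c}; register 4 → {e, g}. Each listed conflict is separated.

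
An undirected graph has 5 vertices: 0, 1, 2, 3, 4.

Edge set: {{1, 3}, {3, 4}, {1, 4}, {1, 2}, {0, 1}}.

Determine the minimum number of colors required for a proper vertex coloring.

3

1, 3, 4 are mutually adjacent, so at least 3 colors are needed.
3 colors suffice: color a → {1}; color b → {0, 2, 4}; color c → {3}. No two adjacent vertices share a color.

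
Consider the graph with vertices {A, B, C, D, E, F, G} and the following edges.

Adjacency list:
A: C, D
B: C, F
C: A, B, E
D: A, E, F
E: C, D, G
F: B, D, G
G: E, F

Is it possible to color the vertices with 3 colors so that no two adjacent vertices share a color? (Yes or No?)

The chromatic number is 3. The cycle B-F-D-A-C-B has odd length 5, so it cannot be 2-colored; at least 3 colors are needed.
3 colors suffice: A=2, B=3, C=1, D=1, E=2, F=2, G=1.
That is already a proper 3-coloring.

Yes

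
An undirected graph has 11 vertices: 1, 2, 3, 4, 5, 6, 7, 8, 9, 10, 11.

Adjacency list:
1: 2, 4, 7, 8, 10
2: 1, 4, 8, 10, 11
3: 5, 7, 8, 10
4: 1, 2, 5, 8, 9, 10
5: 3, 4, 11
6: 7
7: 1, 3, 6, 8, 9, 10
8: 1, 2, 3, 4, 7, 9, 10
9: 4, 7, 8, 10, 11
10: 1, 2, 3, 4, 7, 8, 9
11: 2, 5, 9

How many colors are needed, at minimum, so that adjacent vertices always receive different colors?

1, 2, 4, 8, 10 are mutually adjacent (a clique of size 5), so at least 5 colors are needed.
One proper 5-coloring: 1=yellow, 2=purple, 3=yellow, 4=green, 5=red, 6=red, 7=green, 8=blue, 9=yellow, 10=red, 11=blue. Every edge joins two different colors.

5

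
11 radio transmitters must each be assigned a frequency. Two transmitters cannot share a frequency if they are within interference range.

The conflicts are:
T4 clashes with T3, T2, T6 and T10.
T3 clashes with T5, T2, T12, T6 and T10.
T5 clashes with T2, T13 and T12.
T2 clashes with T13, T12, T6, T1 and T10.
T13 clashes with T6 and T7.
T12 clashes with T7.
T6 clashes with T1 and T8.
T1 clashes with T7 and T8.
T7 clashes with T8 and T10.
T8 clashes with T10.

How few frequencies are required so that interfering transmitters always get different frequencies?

4

T4, T3, T2, T10 all conflict with each other, so at least 4 frequencies are needed.
4 frequencies suffice: frequency 1 → {T2, T7}; frequency 2 → {T3, T13, T8}; frequency 3 → {T5, T6, T10}; frequency 4 → {T4, T12, T1}. Every pair that conflicts lands in different frequencies.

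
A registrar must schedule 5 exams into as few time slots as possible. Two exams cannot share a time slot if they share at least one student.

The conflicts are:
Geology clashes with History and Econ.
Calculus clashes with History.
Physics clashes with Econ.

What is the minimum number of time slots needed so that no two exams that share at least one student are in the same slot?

2

Geology and History conflict, so at least 2 time slots are needed.
2 time slots suffice: time slot 1 → {History, Econ}; time slot 2 → {Geology, Calculus, Physics}. Each listed conflict is separated.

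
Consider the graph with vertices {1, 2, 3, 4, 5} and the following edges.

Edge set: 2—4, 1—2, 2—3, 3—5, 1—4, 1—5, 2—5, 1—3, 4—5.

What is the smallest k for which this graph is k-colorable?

1, 2, 3, 5 are mutually adjacent (a clique of size 4), so at least 4 colors are needed.
One proper 4-coloring: 1=c, 2=b, 3=d, 4=d, 5=a. Every edge joins two different colors.

4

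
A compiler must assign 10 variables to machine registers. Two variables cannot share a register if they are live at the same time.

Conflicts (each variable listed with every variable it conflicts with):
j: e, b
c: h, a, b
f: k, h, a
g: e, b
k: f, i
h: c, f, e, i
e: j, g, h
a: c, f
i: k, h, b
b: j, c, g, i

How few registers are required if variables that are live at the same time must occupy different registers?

3

The cycle h-i-b-j-e-h has odd length 5, so it cannot be 2-colored; at least 3 registers are needed.
Using 3 registers: j=3, c=2, f=2, g=3, k=1, h=1, e=2, a=1, i=2, b=1. Every pair that conflicts lands in different registers.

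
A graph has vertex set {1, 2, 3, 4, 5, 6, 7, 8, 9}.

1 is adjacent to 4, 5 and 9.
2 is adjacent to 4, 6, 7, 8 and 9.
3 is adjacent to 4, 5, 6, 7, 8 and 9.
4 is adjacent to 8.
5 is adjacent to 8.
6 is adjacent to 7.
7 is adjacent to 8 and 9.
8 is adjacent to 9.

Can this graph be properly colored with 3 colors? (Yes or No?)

No

2, 7, 8, 9 form a clique, so at least 4 colors are needed.
So 3 colors are not enough.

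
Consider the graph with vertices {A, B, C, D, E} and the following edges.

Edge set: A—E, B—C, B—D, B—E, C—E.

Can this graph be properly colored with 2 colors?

B, C, E are mutually adjacent, so at least 3 colors are needed.
So 2 colors are not enough.

No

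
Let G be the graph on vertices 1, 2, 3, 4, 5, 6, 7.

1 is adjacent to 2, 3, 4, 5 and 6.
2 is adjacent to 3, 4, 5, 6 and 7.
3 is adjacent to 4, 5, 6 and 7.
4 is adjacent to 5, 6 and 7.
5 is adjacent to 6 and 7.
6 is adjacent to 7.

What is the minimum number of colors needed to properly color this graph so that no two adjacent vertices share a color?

6

1, 2, 3, 4, 5, 6 form a clique, so at least 6 colors are needed.
One proper 6-coloring: 1=f, 2=c, 3=b, 4=a, 5=d, 6=e, 7=f. Every edge joins two different colors.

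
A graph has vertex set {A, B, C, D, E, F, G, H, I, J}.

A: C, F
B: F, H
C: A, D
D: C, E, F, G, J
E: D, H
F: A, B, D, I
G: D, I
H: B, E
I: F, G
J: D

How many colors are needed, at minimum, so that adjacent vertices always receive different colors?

3

The cycle E-H-B-F-D-E has odd length 5, so it cannot be 2-colored; at least 3 colors are needed.
3 colors suffice: color 1 → {A, B, D, I}; color 2 → {C, E, F, G, J}; color 3 → {H}. No two adjacent vertices share a color.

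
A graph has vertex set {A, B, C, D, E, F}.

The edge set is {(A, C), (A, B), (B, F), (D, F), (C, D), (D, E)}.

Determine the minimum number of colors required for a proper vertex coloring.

The cycle F-B-A-C-D-F has odd length 5, so it cannot be 2-colored; at least 3 colors are needed.
3 colors suffice: color 1 → {A, D}; color 2 → {B, C, E}; color 3 → {F}. Each edge has distinct colors on its endpoints.

3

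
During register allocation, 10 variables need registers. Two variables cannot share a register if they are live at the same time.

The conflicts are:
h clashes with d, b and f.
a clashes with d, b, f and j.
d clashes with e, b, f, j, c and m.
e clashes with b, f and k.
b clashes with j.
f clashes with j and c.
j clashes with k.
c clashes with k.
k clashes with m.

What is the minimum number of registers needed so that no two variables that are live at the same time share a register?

a, d, b, j are mutually in conflict, so at least 4 registers are needed.
4 registers suffice: h=3, a=4, d=1, e=3, b=2, f=2, j=3, c=3, k=1, m=2. No two conflicting variables share a register.

4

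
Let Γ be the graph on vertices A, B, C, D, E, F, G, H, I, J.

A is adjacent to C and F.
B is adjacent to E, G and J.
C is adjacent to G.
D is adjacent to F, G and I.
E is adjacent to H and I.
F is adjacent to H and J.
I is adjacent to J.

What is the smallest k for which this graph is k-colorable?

3

The cycle B-G-D-F-J-B has odd length 5, so it cannot be 2-colored; at least 3 colors are needed.
3 colors suffice: color 1 → {F, G, I}; color 2 → {B, C, D, H}; color 3 → {A, E, J}. No two adjacent vertices share a color.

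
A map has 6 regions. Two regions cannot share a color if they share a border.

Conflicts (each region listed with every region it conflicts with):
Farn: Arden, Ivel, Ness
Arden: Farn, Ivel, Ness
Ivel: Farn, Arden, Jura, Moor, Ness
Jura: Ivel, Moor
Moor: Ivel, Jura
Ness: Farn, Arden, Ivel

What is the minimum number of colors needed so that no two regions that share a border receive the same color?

4

Farn, Arden, Ivel, Ness pairwise conflict, so at least 4 colors are needed.
4 colors suffice: color 1 → {Ivel}; color 2 → {Jura, Ness}; color 3 → {Farn, Moor}; color 4 → {Arden}. Every pair that conflicts lands in different colors.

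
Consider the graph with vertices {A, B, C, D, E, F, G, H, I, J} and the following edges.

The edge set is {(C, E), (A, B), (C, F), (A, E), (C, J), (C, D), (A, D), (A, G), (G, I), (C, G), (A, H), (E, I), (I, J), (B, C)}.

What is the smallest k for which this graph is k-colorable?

A and B are adjacent, so at least 2 colors are needed.
A valid assignment using 2 colors: A=1, B=2, C=1, D=2, E=2, F=2, G=2, H=2, I=1, J=2. Every edge joins two different colors.

2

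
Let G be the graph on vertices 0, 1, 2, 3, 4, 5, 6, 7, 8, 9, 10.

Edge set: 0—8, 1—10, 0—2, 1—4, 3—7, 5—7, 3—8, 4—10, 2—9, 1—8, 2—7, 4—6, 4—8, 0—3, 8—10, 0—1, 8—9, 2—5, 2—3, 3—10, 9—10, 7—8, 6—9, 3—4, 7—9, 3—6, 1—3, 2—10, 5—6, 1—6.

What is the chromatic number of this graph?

5

1, 3, 4, 8, 10 are mutually adjacent (a clique of size 5), so at least 5 colors are needed.
5 colors suffice: color a → {3, 5, 9}; color b → {2, 6, 8}; color c → {1, 7}; color d → {0, 10}; color e → {4}. Each edge has distinct colors on its endpoints.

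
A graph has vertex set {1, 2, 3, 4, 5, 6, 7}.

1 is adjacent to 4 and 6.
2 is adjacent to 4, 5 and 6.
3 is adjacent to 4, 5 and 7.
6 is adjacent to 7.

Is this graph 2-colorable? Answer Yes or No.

The cycle 6-7-3-4-1-6 has odd length 5, so it cannot be 2-colored; at least 3 colors are needed.
So 2 colors are not enough.

No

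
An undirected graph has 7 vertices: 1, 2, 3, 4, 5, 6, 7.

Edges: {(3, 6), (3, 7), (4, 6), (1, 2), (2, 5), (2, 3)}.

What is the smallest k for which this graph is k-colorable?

2

4 and 6 are adjacent, so at least 2 colors are needed.
A valid assignment using 2 colors: 1=b, 2=a, 3=b, 4=b, 5=b, 6=a, 7=a. Each edge has distinct colors on its endpoints.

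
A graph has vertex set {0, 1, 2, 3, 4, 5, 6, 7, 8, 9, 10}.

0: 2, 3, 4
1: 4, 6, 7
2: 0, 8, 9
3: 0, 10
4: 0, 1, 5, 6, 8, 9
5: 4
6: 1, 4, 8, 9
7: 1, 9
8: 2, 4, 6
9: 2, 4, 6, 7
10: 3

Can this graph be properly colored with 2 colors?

No

1, 4, 6 are mutually adjacent, so at least 3 colors are needed.
So 2 colors are not enough.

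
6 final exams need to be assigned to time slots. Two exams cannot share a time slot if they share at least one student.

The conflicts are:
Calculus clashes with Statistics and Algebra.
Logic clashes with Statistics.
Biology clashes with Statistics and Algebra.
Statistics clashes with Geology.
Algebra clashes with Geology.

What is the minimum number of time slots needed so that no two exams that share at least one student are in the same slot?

Algebra and Geology conflict, so at least 2 time slots are needed.
2 time slots suffice: time slot 1 → {Statistics, Algebra}; time slot 2 → {Calculus, Logic, Biology, Geology}. No two conflicting exams share a time slot.

2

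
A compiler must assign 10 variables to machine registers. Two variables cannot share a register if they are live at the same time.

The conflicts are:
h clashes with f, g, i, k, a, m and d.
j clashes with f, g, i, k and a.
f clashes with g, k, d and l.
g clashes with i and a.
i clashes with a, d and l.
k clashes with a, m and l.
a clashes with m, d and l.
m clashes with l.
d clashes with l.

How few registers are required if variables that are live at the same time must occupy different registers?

4

h, i, a, d pairwise conflict, so at least 4 registers are needed.
4 registers suffice: register 1 → {f, a}; register 2 → {h, j, l}; register 3 → {i, k}; register 4 → {g, m, d}. Each listed conflict is separated.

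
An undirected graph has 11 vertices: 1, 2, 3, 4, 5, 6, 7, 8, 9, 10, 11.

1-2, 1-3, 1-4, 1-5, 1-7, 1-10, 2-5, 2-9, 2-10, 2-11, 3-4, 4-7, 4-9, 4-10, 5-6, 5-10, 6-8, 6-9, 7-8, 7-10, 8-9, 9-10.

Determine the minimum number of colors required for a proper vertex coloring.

1, 4, 7, 10 are pairwise adjacent (a clique of size 4), so at least 4 colors are needed.
One proper 4-coloring: 1=b, 2=c, 3=a, 4=c, 5=d, 6=a, 7=d, 8=c, 9=b, 10=a, 11=a. Each edge has distinct colors on its endpoints.

4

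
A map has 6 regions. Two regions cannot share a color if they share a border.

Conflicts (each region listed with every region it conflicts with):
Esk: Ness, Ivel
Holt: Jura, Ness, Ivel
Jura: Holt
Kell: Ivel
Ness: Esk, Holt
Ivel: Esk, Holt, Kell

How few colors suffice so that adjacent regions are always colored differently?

Holt and Ness conflict, so at least 2 colors are needed.
2 colors suffice: color 1 → {Esk, Holt, Kell}; color 2 → {Jura, Ness, Ivel}. Each listed conflict is separated.

2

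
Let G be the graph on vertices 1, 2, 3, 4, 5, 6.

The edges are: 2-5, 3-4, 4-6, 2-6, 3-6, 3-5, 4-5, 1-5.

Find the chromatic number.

3

3, 4, 5 form a triangle, so at least 3 colors are needed.
3 colors suffice: color red → {5, 6}; color blue → {1, 2, 4}; color green → {3}. Every edge joins two different colors.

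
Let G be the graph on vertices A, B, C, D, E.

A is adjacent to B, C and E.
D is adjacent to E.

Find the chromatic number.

A and C are adjacent, so at least 2 colors are needed.
2 colors suffice: A=red, B=blue, C=blue, D=red, E=blue. Every edge joins two different colors.

2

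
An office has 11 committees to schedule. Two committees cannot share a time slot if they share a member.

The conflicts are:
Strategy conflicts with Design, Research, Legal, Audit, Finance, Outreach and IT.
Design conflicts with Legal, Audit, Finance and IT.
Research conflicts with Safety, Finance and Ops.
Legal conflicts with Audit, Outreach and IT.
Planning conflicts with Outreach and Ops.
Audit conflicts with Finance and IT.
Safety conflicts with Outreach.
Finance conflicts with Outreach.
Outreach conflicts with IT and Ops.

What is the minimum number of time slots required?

Strategy, Design, Legal, Audit, IT all conflict with each other, so at least 5 time slots are needed.
A valid assignment using 5 time slots: Strategy=1, Design=5, Research=2, Legal=3, Planning=3, Audit=2, Safety=1, Finance=3, Outreach=2, IT=4, Ops=1. No two conflicting committees share a time slot.

5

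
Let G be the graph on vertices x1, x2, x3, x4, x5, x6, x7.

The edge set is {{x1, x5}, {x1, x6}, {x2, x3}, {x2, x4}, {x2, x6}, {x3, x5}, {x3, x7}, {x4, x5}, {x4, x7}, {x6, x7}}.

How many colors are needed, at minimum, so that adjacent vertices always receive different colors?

The cycle x2-x4-x5-x1-x6-x2 has odd length 5, so it cannot be 2-colored; at least 3 colors are needed.
3 colors suffice: color R → {x5, x6}; color B → {x1, x3, x4}; color G → {x2, x7}. No two adjacent vertices share a color.

3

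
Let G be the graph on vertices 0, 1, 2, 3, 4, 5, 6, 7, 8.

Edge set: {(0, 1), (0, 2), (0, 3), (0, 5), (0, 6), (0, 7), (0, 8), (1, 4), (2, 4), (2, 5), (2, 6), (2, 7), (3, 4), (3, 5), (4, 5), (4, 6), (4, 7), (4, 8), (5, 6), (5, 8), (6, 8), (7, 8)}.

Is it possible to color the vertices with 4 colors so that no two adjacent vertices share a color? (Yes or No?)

Yes

The chromatic number is 4. 0, 5, 6, 8 are mutually adjacent (a clique of size 4), so at least 4 colors are needed.
4 colors suffice: 0=a, 1=b, 2=c, 3=c, 4=a, 5=b, 6=d, 7=b, 8=c.
That is already a proper 4-coloring.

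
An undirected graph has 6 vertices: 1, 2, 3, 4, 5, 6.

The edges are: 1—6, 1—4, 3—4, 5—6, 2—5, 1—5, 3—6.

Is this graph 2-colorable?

No

1, 5, 6 form a triangle, so at least 3 colors are needed.
So 2 colors are not enough.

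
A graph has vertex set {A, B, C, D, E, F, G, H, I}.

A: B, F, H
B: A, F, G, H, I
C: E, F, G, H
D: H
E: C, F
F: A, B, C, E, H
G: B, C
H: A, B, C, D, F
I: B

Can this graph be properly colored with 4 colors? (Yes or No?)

The chromatic number is 4. A, B, F, H form a clique, so at least 4 colors are needed.
4 colors suffice: color 1 → {D, F, G, I}; color 2 → {B, C}; color 3 → {E, H}; color 4 → {A}.
That is already a proper 4-coloring.

Yes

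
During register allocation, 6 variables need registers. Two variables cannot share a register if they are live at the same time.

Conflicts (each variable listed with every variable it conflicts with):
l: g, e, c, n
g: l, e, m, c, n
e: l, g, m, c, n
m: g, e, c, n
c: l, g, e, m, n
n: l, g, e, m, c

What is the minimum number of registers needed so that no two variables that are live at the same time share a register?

5

g, e, m, c, n pairwise conflict, so at least 5 registers are needed.
A valid assignment using 5 registers: l=5, g=2, e=1, m=5, c=3, n=4. Every pair that conflicts lands in different registers.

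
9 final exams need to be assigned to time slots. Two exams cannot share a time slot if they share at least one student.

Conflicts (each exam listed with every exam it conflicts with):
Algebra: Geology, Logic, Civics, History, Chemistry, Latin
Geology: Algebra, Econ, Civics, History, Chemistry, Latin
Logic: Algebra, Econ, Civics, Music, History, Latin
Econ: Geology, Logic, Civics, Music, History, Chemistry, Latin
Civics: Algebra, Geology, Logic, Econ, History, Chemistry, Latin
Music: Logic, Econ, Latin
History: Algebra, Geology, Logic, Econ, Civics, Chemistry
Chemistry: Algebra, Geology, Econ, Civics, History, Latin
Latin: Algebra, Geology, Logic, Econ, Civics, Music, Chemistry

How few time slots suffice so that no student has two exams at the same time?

Geology, Econ, Civics, History, Chemistry pairwise conflict, so at least 5 time slots are needed.
5 time slots suffice: time slot 1 → {Algebra, Econ}; time slot 2 → {History, Latin}; time slot 3 → {Civics, Music}; time slot 4 → {Logic, Chemistry}; time slot 5 → {Geology}. Every pair that conflicts lands in different time slots.

5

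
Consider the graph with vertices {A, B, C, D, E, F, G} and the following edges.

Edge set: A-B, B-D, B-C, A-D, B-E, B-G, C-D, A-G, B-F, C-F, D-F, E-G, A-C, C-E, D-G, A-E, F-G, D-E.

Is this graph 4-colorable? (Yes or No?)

No

A, B, C, D, E are mutually adjacent (a clique of size 5), so at least 5 colors are needed.
So 4 colors are not enough.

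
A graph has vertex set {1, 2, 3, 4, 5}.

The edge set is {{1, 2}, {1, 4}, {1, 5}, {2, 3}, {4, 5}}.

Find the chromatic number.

1, 4, 5 are mutually adjacent, so at least 3 colors are needed.
3 colors suffice: color red → {1, 3}; color blue → {2, 4}; color green → {5}. Every edge joins two different colors.

3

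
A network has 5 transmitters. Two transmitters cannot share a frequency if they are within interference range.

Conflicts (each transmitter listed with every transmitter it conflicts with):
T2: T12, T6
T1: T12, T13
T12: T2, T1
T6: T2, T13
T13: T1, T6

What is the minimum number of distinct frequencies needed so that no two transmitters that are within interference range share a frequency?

3

The cycle T13-T1-T12-T2-T6-T13 has odd length 5, so it cannot be 2-colored; at least 3 frequencies are needed.
3 frequencies suffice: frequency 1 → {T12, T13}; frequency 2 → {T1, T6}; frequency 3 → {T2}. Every pair that conflicts lands in different frequencies.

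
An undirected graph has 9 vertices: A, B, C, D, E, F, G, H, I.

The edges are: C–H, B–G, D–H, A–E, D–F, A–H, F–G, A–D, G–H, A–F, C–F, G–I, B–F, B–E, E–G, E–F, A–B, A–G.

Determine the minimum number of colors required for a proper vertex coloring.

A, B, E, F, G are pairwise adjacent (a clique of size 5), so at least 5 colors are needed.
One proper 5-coloring: A=1, B=4, C=1, D=3, E=5, F=2, G=3, H=2, I=1. Every edge joins two different colors.

5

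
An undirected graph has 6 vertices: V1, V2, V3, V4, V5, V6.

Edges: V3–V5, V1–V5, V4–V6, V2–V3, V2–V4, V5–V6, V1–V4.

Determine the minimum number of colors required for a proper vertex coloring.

3

The cycle V2-V4-V1-V5-V3-V2 has odd length 5, so it cannot be 2-colored; at least 3 colors are needed.
3 colors suffice: color 1 → {V4, V5}; color 2 → {V1, V2, V6}; color 3 → {V3}. No two adjacent vertices share a color.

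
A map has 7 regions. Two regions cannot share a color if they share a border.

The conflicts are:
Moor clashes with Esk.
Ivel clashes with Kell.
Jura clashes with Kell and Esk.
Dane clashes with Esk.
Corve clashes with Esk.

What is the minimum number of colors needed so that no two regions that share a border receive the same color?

Jura and Kell conflict, so at least 2 colors are needed.
A valid assignment using 2 colors: Moor=2, Ivel=2, Jura=2, Kell=1, Dane=2, Corve=2, Esk=1. No two conflicting regions share a color.

2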